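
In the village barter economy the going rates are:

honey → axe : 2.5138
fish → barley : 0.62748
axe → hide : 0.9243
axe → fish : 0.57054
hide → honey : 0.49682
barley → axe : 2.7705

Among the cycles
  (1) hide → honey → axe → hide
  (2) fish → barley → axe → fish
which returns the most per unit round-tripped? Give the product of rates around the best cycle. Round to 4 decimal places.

1.1544

(1) 0.49682 × 2.5138 × 0.9243 = 1.15436
(2) 0.62748 × 2.7705 × 0.57054 = 0.99185
Highest is cycle (1) at 1.1544 (>1, arbitrage).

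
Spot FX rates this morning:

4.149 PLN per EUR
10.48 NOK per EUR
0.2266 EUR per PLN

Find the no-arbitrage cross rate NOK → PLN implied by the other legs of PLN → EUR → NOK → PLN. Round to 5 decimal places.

0.42109

Known legs of the cycle: 0.2266 × 10.48 = 2.374768
For no arbitrage the full-cycle product must be 1, so the missing rate is 1 / 2.374768 ≈ 0.4210938.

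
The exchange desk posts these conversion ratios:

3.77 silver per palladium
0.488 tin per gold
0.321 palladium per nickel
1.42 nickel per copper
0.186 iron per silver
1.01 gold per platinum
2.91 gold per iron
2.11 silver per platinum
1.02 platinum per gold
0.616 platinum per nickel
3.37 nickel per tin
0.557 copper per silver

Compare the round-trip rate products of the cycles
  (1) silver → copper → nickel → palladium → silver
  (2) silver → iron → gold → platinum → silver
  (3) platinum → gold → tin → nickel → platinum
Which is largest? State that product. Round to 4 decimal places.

(1) 0.557 × 1.42 × 0.321 × 3.77 = 0.95717
(2) 0.186 × 2.91 × 1.02 × 2.11 = 1.16490
(3) 1.01 × 0.488 × 3.37 × 0.616 = 1.02318
Highest is cycle (2) at 1.1649 (>1, arbitrage).

1.1649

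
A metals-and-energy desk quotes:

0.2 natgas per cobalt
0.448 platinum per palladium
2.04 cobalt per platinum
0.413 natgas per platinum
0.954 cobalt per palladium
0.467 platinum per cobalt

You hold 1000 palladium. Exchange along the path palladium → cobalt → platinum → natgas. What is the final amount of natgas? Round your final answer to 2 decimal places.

184.00

1000 palladium × 0.954 = 954 cobalt
954 cobalt × 0.467 = 445.518 platinum
445.518 platinum × 0.413 = 183.998934 natgas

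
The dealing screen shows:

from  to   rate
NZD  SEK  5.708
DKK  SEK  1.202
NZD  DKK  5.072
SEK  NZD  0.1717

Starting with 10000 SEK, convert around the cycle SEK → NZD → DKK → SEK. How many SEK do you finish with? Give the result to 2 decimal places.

10000 SEK × 0.1717 = 1717 NZD
1717 NZD × 5.072 = 8708.624 DKK
8708.624 DKK × 1.202 = 10467.766048 SEK

10467.77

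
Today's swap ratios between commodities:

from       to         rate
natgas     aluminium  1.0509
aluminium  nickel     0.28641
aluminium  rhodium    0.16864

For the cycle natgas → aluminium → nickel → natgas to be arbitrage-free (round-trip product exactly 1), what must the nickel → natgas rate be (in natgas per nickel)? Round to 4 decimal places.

3.3224

Known legs of the cycle: 1.0509 × 0.28641 = 0.300988269
For no arbitrage the full-cycle product must be 1, so the missing rate is 1 / 0.300988269 ≈ 3.322389.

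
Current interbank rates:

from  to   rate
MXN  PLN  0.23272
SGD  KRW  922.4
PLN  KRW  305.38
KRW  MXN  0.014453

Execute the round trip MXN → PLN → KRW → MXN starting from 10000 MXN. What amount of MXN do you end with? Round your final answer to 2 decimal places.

10000 MXN × 0.23272 = 2327.2 PLN
2327.2 PLN × 305.38 = 710680.336 KRW
710680.336 KRW × 0.014453 = 10271.462896208 MXN

10271.46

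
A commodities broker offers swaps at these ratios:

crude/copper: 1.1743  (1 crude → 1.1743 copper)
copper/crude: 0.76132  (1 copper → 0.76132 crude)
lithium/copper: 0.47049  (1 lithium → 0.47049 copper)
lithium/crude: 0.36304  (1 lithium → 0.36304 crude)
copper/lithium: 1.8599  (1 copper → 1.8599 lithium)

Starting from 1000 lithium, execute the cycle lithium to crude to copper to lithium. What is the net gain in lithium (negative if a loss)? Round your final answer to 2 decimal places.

-207.09

1000 lithium × 0.36304 = 363.04 crude
363.04 crude × 1.1743 = 426.317872 copper
426.317872 copper × 1.8599 = 792.9086101328 lithium
Net change: 792.9086101328 − 1000 = -207.0913898672 lithium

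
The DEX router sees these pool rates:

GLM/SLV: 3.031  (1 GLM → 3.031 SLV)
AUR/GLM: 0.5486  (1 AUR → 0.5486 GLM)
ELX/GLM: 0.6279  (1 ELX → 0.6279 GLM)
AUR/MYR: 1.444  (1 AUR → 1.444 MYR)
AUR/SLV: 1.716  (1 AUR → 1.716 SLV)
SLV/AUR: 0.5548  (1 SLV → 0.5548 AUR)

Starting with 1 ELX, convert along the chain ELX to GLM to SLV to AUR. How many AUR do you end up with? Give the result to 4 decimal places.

1.0559

1 ELX × 0.6279 = 0.6279 GLM
0.6279 GLM × 3.031 = 1.9031649 SLV
1.9031649 SLV × 0.5548 = 1.05587588652 AUR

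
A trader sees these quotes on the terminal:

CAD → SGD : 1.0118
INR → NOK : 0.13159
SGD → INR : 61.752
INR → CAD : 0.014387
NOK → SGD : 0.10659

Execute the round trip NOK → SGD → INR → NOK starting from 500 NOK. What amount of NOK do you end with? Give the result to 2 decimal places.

433.07

500 NOK × 0.10659 = 53.295 SGD
53.295 SGD × 61.752 = 3291.07284 INR
3291.07284 INR × 0.13159 = 433.0722750156 NOK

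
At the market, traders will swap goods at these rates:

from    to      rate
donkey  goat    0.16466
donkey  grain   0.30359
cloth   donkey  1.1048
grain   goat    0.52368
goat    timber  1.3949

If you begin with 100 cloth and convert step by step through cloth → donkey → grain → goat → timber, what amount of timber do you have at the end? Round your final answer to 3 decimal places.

24.501

100 cloth × 1.1048 = 110.48 donkey
110.48 donkey × 0.30359 = 33.5406232 grain
33.5406232 grain × 0.52368 = 17.564553557376 goat
17.564553557376 goat × 1.3949 = 24.5007957571837824 timber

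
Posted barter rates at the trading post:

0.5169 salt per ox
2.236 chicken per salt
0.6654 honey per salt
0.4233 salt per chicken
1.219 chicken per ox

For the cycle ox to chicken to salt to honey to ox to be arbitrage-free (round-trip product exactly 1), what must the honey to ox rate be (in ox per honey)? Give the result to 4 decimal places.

2.9125

Known legs of the cycle: 1.219 × 0.4233 × 0.6654 = 0.34334819658
For no arbitrage the full-cycle product must be 1, so the missing rate is 1 / 0.34334819658 ≈ 2.912495.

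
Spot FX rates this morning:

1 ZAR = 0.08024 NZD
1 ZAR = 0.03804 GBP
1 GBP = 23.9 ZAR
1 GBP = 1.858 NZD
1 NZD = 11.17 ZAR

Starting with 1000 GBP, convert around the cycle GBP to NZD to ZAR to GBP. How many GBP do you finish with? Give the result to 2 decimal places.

789.48

1000 GBP × 1.858 = 1858 NZD
1858 NZD × 11.17 = 20753.86 ZAR
20753.86 ZAR × 0.03804 = 789.4768344 GBP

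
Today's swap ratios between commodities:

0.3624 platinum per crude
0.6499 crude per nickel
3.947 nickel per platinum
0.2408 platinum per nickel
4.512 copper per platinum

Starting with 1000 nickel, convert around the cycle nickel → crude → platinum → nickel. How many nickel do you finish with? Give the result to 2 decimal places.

929.61

1000 nickel × 0.6499 = 649.9 crude
649.9 crude × 0.3624 = 235.52376 platinum
235.52376 platinum × 3.947 = 929.61228072 nickel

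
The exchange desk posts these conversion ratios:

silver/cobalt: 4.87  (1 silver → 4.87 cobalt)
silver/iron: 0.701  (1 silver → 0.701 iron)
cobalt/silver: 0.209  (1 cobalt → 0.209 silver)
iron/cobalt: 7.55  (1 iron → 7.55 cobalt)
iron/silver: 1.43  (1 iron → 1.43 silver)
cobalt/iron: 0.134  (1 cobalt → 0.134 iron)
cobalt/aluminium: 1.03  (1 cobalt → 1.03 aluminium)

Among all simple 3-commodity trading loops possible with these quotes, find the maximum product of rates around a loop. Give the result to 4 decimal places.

cobalt→silver→iron→cobalt: 0.209 × 0.701 × 7.55 = 1.10614
cobalt→iron→silver→cobalt: 0.134 × 1.43 × 4.87 = 0.93319
Maximum is cobalt→silver→iron→cobalt at 1.1061; arbitrage exists.

1.1061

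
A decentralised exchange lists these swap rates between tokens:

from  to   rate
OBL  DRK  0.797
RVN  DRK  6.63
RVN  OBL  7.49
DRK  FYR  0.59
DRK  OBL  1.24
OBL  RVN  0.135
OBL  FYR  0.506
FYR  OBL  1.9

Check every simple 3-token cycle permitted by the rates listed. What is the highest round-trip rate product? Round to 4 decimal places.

DRK→OBL→RVN→DRK: 1.24 × 0.135 × 6.63 = 1.10986
FYR→OBL→DRK→FYR: 1.9 × 0.797 × 0.59 = 0.89344
Maximum is DRK→OBL→RVN→DRK at 1.1099; arbitrage exists.

1.1099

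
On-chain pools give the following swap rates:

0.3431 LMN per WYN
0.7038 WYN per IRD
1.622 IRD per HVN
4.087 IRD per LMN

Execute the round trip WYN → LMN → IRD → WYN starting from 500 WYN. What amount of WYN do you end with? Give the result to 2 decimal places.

493.45

500 WYN × 0.3431 = 171.55 LMN
171.55 LMN × 4.087 = 701.12485 IRD
701.12485 IRD × 0.7038 = 493.45166943 WYN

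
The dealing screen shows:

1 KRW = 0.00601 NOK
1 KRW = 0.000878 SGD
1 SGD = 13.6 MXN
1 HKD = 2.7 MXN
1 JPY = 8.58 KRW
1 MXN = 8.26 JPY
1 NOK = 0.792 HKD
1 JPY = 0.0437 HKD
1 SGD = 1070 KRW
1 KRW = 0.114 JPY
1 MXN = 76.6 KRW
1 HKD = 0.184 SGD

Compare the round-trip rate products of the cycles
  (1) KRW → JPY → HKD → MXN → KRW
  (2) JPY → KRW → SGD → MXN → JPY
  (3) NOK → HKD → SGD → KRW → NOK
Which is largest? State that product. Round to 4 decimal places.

(1) 0.114 × 0.0437 × 2.7 × 76.6 = 1.03034
(2) 8.58 × 0.000878 × 13.6 × 8.26 = 0.84625
(3) 0.792 × 0.184 × 1070 × 0.00601 = 0.93713
Highest is cycle (1) at 1.0303 (>1, arbitrage).

1.0303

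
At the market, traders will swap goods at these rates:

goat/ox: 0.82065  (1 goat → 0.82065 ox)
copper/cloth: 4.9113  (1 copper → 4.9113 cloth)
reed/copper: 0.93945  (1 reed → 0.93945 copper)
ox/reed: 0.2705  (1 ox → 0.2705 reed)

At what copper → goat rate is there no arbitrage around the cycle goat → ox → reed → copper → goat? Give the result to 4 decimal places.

Known legs of the cycle: 0.82065 × 0.2705 × 0.93945 = 0.20854458329625
For no arbitrage the full-cycle product must be 1, so the missing rate is 1 / 0.20854458329625 ≈ 4.795138.

4.7951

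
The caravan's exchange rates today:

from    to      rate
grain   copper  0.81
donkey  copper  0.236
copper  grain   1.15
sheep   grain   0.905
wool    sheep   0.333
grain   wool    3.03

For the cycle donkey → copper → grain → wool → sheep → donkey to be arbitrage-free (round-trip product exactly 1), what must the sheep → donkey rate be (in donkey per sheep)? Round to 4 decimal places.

3.6518

Known legs of the cycle: 0.236 × 1.15 × 3.03 × 0.333 = 0.273839886
For no arbitrage the full-cycle product must be 1, so the missing rate is 1 / 0.273839886 ≈ 3.651769.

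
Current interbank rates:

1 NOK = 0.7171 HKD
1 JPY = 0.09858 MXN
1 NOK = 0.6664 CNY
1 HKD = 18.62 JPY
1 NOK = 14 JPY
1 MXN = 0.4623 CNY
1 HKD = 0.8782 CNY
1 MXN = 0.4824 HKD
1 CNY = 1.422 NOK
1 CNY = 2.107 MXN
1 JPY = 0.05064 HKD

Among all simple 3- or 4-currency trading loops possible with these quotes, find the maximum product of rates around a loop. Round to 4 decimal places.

JPY→MXN→CNY→NOK→JPY: 0.09858 × 0.4623 × 1.422 × 14 = 0.90728
HKD→CNY→NOK→HKD: 0.8782 × 1.422 × 0.7171 = 0.89551
HKD→CNY→MXN→HKD: 0.8782 × 2.107 × 0.4824 = 0.89262
HKD→JPY→MXN→HKD: 18.62 × 0.09858 × 0.4824 = 0.88547
HKD→CNY→NOK→JPY→HKD: 0.8782 × 1.422 × 14 × 0.05064 = 0.88535
Maximum is JPY→MXN→CNY→NOK→JPY at 0.9073; no arbitrage — every cycle loses value.

0.9073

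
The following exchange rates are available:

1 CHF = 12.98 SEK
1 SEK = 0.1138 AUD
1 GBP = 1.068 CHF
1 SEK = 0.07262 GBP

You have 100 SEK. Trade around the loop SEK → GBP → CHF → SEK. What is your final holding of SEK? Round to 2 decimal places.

100 SEK × 0.07262 = 7.262 GBP
7.262 GBP × 1.068 = 7.755816 CHF
7.755816 CHF × 12.98 = 100.67049168 SEK

100.67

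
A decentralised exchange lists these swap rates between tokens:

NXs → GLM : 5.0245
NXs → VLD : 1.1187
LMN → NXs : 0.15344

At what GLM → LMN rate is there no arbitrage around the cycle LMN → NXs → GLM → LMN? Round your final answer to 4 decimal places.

1.2971

Known legs of the cycle: 0.15344 × 5.0245 = 0.77095928
For no arbitrage the full-cycle product must be 1, so the missing rate is 1 / 0.77095928 ≈ 1.297085.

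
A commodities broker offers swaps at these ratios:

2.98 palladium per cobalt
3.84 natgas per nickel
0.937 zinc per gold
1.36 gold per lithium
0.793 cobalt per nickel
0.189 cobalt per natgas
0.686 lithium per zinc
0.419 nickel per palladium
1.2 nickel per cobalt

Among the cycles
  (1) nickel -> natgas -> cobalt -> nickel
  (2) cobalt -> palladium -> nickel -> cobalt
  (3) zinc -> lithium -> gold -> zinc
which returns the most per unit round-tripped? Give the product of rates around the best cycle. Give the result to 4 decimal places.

0.9902

(1) 3.84 × 0.189 × 1.2 = 0.87091
(2) 2.98 × 0.419 × 0.793 = 0.99016
(3) 0.686 × 1.36 × 0.937 = 0.87418
Highest is cycle (2) at 0.9902 (≤1, no arbitrage).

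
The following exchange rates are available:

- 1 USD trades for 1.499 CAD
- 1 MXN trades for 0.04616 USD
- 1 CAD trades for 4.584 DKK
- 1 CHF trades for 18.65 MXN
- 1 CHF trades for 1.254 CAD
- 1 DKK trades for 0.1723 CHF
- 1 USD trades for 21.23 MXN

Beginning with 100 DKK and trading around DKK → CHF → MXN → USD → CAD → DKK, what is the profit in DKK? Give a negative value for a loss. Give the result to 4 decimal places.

1.9239

100 DKK × 0.1723 = 17.23 CHF
17.23 CHF × 18.65 = 321.3395 MXN
321.3395 MXN × 0.04616 = 14.83303132 USD
14.83303132 USD × 1.499 = 22.23471394868 CAD
22.23471394868 CAD × 4.584 = 101.92392874074912 DKK
Net change: 101.92392874074912 − 100 = 1.92392874074912 DKK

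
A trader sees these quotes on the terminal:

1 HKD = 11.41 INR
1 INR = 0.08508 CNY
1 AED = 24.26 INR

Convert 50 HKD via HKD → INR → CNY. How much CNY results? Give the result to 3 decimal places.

48.538

50 HKD × 11.41 = 570.5 INR
570.5 INR × 0.08508 = 48.53814 CNY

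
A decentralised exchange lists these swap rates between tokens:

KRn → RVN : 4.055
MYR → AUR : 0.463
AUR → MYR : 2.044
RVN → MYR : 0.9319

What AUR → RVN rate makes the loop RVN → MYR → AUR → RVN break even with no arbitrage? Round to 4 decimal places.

2.3177

Known legs of the cycle: 0.9319 × 0.463 = 0.4314697
For no arbitrage the full-cycle product must be 1, so the missing rate is 1 / 0.4314697 ≈ 2.317660.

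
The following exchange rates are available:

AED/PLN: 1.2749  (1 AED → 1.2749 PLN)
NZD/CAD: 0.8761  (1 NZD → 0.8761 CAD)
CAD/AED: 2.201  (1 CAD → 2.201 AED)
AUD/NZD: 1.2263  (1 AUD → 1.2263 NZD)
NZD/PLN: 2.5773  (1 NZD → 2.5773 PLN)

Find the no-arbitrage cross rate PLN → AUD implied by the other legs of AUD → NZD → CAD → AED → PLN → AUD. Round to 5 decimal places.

0.33171

Known legs of the cycle: 1.2263 × 0.8761 × 2.201 × 1.2749 = 3.014717155022507
For no arbitrage the full-cycle product must be 1, so the missing rate is 1 / 3.014717155022507 ≈ 0.3317061.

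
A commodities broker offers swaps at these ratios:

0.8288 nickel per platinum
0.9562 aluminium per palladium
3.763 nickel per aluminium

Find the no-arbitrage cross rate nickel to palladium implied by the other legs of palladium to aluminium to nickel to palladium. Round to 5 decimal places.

Known legs of the cycle: 0.9562 × 3.763 = 3.5981806
For no arbitrage the full-cycle product must be 1, so the missing rate is 1 / 3.5981806 ≈ 0.2779182.

0.27792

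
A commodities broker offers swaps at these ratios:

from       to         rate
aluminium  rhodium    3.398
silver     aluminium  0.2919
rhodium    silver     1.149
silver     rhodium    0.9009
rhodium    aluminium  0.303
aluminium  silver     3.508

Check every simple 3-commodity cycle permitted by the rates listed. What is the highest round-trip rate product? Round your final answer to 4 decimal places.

rhodium→silver→aluminium→rhodium: 1.149 × 0.2919 × 3.398 = 1.13967
rhodium→aluminium→silver→rhodium: 0.303 × 3.508 × 0.9009 = 0.95759
Maximum is rhodium→silver→aluminium→rhodium at 1.1397; arbitrage exists.

1.1397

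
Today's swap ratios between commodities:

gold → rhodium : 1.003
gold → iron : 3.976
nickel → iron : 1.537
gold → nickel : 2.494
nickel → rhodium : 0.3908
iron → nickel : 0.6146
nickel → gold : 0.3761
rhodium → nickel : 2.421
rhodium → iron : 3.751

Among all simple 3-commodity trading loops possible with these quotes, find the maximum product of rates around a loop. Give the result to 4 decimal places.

gold→iron→nickel→gold: 3.976 × 0.6146 × 0.3761 = 0.91906
rhodium→nickel→gold→rhodium: 2.421 × 0.3761 × 1.003 = 0.91327
rhodium→iron→nickel→rhodium: 3.751 × 0.6146 × 0.3908 = 0.90094
Maximum is gold→iron→nickel→gold at 0.9191; no arbitrage — every cycle loses value.

0.9191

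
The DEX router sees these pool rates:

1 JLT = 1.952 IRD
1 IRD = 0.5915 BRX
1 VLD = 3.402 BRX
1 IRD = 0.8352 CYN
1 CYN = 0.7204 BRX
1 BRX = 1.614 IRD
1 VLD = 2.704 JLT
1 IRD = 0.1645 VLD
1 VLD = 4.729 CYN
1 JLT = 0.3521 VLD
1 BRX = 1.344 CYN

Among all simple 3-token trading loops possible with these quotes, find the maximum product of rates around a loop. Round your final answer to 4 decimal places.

0.9711

CYN→BRX→IRD→CYN: 0.7204 × 1.614 × 0.8352 = 0.97111
VLD→BRX→IRD→VLD: 3.402 × 1.614 × 0.1645 = 0.90324
JLT→IRD→VLD→JLT: 1.952 × 0.1645 × 2.704 = 0.86827
Maximum is CYN→BRX→IRD→CYN at 0.9711; no arbitrage — every cycle loses value.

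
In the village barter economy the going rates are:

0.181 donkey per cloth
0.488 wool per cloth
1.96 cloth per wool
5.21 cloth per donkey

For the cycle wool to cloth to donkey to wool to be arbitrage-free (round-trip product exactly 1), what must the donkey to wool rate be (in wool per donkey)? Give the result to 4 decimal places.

Known legs of the cycle: 1.96 × 0.181 = 0.35476
For no arbitrage the full-cycle product must be 1, so the missing rate is 1 / 0.35476 ≈ 2.818807.

2.8188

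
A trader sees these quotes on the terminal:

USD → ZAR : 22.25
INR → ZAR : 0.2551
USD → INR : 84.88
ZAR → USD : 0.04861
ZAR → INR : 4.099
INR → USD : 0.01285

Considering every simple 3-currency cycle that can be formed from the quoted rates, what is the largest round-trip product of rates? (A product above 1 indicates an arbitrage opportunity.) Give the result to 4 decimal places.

1.1720

ZAR→INR→USD→ZAR: 4.099 × 0.01285 × 22.25 = 1.17196
ZAR→USD→INR→ZAR: 0.04861 × 84.88 × 0.2551 = 1.05255
Maximum is ZAR→INR→USD→ZAR at 1.1720; arbitrage exists.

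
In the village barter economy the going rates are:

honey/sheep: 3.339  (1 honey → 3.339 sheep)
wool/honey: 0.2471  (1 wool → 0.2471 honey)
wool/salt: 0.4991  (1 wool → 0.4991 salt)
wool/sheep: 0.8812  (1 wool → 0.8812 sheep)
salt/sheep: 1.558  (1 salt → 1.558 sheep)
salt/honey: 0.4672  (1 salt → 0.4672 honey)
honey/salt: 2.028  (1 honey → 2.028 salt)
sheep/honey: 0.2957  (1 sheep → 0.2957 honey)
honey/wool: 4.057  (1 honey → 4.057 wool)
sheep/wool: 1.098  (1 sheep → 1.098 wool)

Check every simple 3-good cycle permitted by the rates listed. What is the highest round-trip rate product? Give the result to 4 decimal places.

sheep→honey→wool→sheep: 0.2957 × 4.057 × 0.8812 = 1.05714
honey→wool→salt→honey: 4.057 × 0.4991 × 0.4672 = 0.94601
sheep→honey→salt→sheep: 0.2957 × 2.028 × 1.558 = 0.93430
sheep→wool→honey→sheep: 1.098 × 0.2471 × 3.339 = 0.90592
sheep→wool→salt→sheep: 1.098 × 0.4991 × 1.558 = 0.85380
Maximum is sheep→honey→wool→sheep at 1.0571; arbitrage exists.

1.0571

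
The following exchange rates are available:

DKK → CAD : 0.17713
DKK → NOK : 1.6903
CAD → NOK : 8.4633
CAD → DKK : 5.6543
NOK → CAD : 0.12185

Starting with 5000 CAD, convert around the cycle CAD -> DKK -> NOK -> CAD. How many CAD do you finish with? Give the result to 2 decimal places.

5000 CAD × 5.6543 = 28271.5 DKK
28271.5 DKK × 1.6903 = 47787.31645 NOK
47787.31645 NOK × 0.12185 = 5822.8845094325 CAD

5822.88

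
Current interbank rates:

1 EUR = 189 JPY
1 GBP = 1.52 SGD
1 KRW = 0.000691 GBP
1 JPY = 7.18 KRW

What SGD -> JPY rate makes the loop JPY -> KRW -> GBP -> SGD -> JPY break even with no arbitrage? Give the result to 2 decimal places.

Known legs of the cycle: 7.18 × 0.000691 × 1.52 = 0.0075412976
For no arbitrage the full-cycle product must be 1, so the missing rate is 1 / 0.0075412976 ≈ 132.6032.

132.60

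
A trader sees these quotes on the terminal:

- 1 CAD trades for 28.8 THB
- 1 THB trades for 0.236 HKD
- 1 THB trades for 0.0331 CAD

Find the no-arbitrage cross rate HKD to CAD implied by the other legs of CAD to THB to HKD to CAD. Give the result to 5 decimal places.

0.14713

Known legs of the cycle: 28.8 × 0.236 = 6.7968
For no arbitrage the full-cycle product must be 1, so the missing rate is 1 / 6.7968 ≈ 0.1471281.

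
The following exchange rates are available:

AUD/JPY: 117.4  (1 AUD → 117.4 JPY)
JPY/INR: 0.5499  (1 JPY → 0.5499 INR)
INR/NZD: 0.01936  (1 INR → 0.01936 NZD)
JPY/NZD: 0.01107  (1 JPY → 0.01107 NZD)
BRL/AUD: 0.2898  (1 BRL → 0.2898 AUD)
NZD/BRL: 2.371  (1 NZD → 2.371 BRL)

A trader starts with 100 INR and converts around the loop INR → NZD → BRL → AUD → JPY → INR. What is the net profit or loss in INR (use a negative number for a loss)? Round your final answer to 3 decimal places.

100 INR × 0.01936 = 1.936 NZD
1.936 NZD × 2.371 = 4.590256 BRL
4.590256 BRL × 0.2898 = 1.3302561888 AUD
1.3302561888 AUD × 117.4 = 156.17207656512 JPY
156.17207656512 JPY × 0.5499 = 85.879024903159488 INR
Net change: 85.879024903159488 − 100 = -14.120975096840512 INR

-14.121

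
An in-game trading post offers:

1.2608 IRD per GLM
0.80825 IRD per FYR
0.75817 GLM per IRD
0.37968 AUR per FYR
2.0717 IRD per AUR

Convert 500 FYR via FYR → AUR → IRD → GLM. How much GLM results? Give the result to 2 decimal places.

298.18

500 FYR × 0.37968 = 189.84 AUR
189.84 AUR × 2.0717 = 393.291528 IRD
393.291528 IRD × 0.75817 = 298.18183778376 GLM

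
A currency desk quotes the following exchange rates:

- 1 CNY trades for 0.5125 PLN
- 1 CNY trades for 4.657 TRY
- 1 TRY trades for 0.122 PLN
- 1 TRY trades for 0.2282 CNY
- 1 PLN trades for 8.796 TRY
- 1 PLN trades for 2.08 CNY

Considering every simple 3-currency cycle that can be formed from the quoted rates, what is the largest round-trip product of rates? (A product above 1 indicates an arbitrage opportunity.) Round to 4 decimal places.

PLN→CNY→TRY→PLN: 2.08 × 4.657 × 0.122 = 1.18176
PLN→TRY→CNY→PLN: 8.796 × 0.2282 × 0.5125 = 1.02871
Maximum is PLN→CNY→TRY→PLN at 1.1818; arbitrage exists.

1.1818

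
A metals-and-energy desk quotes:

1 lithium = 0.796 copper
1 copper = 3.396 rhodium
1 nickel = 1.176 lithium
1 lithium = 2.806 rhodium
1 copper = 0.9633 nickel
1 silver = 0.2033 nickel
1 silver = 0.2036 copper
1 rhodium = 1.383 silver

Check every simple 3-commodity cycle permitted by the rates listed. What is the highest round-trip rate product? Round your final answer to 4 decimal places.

copper→rhodium→silver→copper: 3.396 × 1.383 × 0.2036 = 0.95624
nickel→lithium→copper→nickel: 1.176 × 0.796 × 0.9633 = 0.90174
Maximum is copper→rhodium→silver→copper at 0.9562; no arbitrage — every cycle loses value.

0.9562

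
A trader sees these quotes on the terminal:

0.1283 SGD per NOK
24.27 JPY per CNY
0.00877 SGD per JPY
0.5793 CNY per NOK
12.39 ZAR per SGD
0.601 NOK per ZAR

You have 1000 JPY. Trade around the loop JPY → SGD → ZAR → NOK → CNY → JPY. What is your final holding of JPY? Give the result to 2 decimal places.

1000 JPY × 0.00877 = 8.77 SGD
8.77 SGD × 12.39 = 108.6603 ZAR
108.6603 ZAR × 0.601 = 65.3048403 NOK
65.3048403 NOK × 0.5793 = 37.83109398579 CNY
37.83109398579 CNY × 24.27 = 918.1606510351233 JPY

918.16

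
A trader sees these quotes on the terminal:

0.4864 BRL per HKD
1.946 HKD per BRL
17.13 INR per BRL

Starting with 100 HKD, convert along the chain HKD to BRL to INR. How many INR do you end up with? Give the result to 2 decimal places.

833.20

100 HKD × 0.4864 = 48.64 BRL
48.64 BRL × 17.13 = 833.2032 INR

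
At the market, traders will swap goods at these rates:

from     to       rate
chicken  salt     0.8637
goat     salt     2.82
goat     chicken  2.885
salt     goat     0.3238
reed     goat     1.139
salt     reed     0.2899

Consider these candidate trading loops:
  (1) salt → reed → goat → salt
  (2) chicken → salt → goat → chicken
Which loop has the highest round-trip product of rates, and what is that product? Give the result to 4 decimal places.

0.9312

(1) 0.2899 × 1.139 × 2.82 = 0.93115
(2) 0.8637 × 0.3238 × 2.885 = 0.80684
Highest is cycle (1) at 0.9312 (≤1, no arbitrage).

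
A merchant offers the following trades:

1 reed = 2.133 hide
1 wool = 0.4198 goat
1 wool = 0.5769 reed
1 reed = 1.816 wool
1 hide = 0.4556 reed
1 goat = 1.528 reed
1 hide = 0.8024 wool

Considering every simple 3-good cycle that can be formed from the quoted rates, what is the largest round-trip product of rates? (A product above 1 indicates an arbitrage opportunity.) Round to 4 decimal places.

reed→wool→goat→reed: 1.816 × 0.4198 × 1.528 = 1.16488
hide→wool→reed→hide: 0.8024 × 0.5769 × 2.133 = 0.98738
Maximum is reed→wool→goat→reed at 1.1649; arbitrage exists.

1.1649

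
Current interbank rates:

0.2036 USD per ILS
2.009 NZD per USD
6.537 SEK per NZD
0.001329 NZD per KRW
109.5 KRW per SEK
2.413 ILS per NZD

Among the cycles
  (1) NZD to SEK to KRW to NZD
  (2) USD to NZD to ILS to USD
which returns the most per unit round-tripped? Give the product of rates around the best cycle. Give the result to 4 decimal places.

(1) 6.537 × 109.5 × 0.001329 = 0.95130
(2) 2.009 × 2.413 × 0.2036 = 0.98700
Highest is cycle (2) at 0.9870 (≤1, no arbitrage).

0.9870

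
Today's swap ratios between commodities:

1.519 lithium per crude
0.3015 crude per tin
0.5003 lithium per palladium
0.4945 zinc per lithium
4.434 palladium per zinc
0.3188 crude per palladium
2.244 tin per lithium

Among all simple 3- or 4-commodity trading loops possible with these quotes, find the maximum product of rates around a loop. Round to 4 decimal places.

1.0970

palladium→lithium→zinc→palladium: 0.5003 × 0.4945 × 4.434 = 1.09696
palladium→crude→lithium→zinc→palladium: 0.3188 × 1.519 × 0.4945 × 4.434 = 1.06179
tin→crude→lithium→tin: 0.3015 × 1.519 × 2.244 = 1.02770
Maximum is palladium→lithium→zinc→palladium at 1.0970; arbitrage exists.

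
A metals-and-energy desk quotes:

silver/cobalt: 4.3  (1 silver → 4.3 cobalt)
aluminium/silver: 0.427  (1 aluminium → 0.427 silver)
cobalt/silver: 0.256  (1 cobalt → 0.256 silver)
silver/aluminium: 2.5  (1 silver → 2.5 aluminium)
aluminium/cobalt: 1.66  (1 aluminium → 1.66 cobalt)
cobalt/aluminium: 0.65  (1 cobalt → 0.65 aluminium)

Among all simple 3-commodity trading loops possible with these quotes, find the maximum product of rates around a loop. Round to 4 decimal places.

cobalt→aluminium→silver→cobalt: 0.65 × 0.427 × 4.3 = 1.19347
cobalt→silver→aluminium→cobalt: 0.256 × 2.5 × 1.66 = 1.06240
Maximum is cobalt→aluminium→silver→cobalt at 1.1935; arbitrage exists.

1.1935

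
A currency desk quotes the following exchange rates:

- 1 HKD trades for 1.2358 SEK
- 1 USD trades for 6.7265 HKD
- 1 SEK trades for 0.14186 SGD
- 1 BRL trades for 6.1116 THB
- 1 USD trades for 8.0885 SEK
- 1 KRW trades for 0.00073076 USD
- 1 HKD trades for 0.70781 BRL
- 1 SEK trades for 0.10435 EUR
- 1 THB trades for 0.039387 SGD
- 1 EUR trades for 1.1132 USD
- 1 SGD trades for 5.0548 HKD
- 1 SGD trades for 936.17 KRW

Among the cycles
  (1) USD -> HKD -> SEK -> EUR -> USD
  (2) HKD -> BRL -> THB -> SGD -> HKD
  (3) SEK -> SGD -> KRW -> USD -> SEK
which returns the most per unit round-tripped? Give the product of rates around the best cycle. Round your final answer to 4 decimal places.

(1) 6.7265 × 1.2358 × 0.10435 × 1.1132 = 0.96561
(2) 0.70781 × 6.1116 × 0.039387 × 5.0548 = 0.86125
(3) 0.14186 × 936.17 × 0.00073076 × 8.0885 = 0.78498
Highest is cycle (1) at 0.9656 (≤1, no arbitrage).

0.9656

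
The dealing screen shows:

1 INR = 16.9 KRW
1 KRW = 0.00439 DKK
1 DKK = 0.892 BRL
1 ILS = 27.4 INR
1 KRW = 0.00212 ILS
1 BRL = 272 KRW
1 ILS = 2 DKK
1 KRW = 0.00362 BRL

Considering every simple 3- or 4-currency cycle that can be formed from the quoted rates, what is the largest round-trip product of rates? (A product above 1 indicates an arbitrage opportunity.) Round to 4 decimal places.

KRW→DKK→BRL→KRW: 0.00439 × 0.892 × 272 = 1.06512
KRW→ILS→DKK→BRL→KRW: 0.00212 × 2 × 0.892 × 272 = 1.02873
KRW→ILS→INR→KRW: 0.00212 × 27.4 × 16.9 = 0.98169
Maximum is KRW→DKK→BRL→KRW at 1.0651; arbitrage exists.

1.0651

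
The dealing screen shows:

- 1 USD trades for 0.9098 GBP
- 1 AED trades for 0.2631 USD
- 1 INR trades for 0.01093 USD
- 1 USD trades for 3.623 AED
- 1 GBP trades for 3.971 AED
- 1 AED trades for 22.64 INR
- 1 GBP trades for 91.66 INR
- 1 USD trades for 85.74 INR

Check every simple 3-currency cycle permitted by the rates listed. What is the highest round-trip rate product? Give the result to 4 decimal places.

0.9505

USD→GBP→AED→USD: 0.9098 × 3.971 × 0.2631 = 0.95053
INR→USD→GBP→INR: 0.01093 × 0.9098 × 91.66 = 0.91148
INR→USD→AED→INR: 0.01093 × 3.623 × 22.64 = 0.89653
Maximum is USD→GBP→AED→USD at 0.9505; no arbitrage — every cycle loses value.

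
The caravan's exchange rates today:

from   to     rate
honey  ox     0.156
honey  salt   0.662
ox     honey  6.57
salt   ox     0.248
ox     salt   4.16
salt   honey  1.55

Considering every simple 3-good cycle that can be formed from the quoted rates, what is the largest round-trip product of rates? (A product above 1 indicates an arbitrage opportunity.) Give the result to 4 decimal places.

salt→ox→honey→salt: 0.248 × 6.57 × 0.662 = 1.07864
salt→honey→ox→salt: 1.55 × 0.156 × 4.16 = 1.00589
Maximum is salt→ox→honey→salt at 1.0786; arbitrage exists.

1.0786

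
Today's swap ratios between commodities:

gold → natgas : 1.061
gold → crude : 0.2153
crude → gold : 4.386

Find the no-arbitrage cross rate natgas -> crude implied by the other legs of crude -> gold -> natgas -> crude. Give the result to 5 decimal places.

Known legs of the cycle: 4.386 × 1.061 = 4.653546
For no arbitrage the full-cycle product must be 1, so the missing rate is 1 / 4.653546 ≈ 0.2148899.

0.21489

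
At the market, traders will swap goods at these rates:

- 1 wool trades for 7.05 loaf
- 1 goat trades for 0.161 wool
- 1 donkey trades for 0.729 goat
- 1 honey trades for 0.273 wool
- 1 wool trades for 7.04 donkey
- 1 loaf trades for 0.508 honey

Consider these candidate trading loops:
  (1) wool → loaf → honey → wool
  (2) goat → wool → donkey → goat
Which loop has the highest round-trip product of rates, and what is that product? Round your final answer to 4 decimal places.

(1) 7.05 × 0.508 × 0.273 = 0.97772
(2) 0.161 × 7.04 × 0.729 = 0.82628
Highest is cycle (1) at 0.9777 (≤1, no arbitrage).

0.9777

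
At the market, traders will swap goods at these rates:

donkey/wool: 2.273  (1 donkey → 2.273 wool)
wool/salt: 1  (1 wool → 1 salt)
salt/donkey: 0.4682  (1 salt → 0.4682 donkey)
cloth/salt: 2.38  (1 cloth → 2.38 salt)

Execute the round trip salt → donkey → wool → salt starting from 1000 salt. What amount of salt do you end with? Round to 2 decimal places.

1064.22

1000 salt × 0.4682 = 468.2 donkey
468.2 donkey × 2.273 = 1064.2186 wool
1064.2186 wool × 1 = 1064.2186 salt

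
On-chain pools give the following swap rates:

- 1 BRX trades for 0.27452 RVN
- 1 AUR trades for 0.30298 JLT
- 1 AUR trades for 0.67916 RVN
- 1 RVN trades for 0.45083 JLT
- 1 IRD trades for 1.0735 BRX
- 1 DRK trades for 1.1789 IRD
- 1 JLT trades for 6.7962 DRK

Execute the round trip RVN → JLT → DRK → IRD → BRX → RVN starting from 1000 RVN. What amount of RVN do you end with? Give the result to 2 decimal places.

1064.47

1000 RVN × 0.45083 = 450.83 JLT
450.83 JLT × 6.7962 = 3063.930846 DRK
3063.930846 DRK × 1.1789 = 3612.0680743494 IRD
3612.0680743494 IRD × 1.0735 = 3877.5550778140809 BRX
3877.5550778140809 BRX × 0.27452 = 1064.466419961521488668 RVN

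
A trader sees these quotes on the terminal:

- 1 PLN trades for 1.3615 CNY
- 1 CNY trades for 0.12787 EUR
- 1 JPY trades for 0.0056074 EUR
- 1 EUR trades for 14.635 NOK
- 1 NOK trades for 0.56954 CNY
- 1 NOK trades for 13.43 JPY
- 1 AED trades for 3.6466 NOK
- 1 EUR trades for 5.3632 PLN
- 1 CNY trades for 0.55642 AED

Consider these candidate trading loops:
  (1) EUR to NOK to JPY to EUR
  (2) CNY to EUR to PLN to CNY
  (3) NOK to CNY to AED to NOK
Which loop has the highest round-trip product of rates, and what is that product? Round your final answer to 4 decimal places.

1.1556

(1) 14.635 × 13.43 × 0.0056074 = 1.10212
(2) 0.12787 × 5.3632 × 1.3615 = 0.93371
(3) 0.56954 × 0.55642 × 3.6466 = 1.15562
Highest is cycle (3) at 1.1556 (>1, arbitrage).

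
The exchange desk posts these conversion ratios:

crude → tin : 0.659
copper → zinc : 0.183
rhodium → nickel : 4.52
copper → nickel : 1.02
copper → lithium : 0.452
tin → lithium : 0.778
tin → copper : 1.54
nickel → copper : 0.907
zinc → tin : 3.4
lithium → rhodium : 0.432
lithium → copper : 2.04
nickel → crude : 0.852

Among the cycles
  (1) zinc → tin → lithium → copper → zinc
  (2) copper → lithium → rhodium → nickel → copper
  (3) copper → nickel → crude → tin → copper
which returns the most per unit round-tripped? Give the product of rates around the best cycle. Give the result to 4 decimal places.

(1) 3.4 × 0.778 × 2.04 × 0.183 = 0.98751
(2) 0.452 × 0.432 × 4.52 × 0.907 = 0.80051
(3) 1.02 × 0.852 × 0.659 × 1.54 = 0.88195
Highest is cycle (1) at 0.9875 (≤1, no arbitrage).

0.9875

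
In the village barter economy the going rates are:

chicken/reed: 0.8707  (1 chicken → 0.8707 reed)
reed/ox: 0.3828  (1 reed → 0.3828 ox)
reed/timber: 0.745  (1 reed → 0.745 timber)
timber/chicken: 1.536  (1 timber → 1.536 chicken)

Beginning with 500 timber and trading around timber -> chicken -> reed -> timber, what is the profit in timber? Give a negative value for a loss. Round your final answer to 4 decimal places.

500 timber × 1.536 = 768 chicken
768 chicken × 0.8707 = 668.6976 reed
668.6976 reed × 0.745 = 498.179712 timber
Net change: 498.179712 − 500 = -1.820288 timber

-1.8203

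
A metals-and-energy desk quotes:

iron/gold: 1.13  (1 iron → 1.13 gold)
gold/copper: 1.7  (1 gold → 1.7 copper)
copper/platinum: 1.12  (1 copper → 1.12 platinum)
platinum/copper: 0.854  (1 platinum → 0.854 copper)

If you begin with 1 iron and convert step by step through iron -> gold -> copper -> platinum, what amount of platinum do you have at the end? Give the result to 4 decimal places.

2.1515

1 iron × 1.13 = 1.13 gold
1.13 gold × 1.7 = 1.921 copper
1.921 copper × 1.12 = 2.15152 platinum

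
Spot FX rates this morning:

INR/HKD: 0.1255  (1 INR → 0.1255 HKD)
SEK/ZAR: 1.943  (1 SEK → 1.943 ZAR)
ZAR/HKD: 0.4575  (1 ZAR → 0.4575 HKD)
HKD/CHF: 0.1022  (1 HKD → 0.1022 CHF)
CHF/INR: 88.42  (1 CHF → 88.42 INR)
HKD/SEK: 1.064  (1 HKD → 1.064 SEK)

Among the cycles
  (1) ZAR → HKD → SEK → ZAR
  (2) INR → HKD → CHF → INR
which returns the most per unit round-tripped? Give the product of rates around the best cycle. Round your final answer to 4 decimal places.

(1) 0.4575 × 1.064 × 1.943 = 0.94581
(2) 0.1255 × 0.1022 × 88.42 = 1.13408
Highest is cycle (2) at 1.1341 (>1, arbitrage).

1.1341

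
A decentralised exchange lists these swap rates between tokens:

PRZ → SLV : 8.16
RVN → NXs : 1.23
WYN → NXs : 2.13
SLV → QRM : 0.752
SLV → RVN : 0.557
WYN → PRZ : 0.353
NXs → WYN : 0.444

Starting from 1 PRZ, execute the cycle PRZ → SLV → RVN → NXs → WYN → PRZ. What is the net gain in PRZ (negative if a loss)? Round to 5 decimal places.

1 PRZ × 8.16 = 8.16 SLV
8.16 SLV × 0.557 = 4.54512 RVN
4.54512 RVN × 1.23 = 5.5904976 NXs
5.5904976 NXs × 0.444 = 2.4821809344 WYN
2.4821809344 WYN × 0.353 = 0.8762098698432 PRZ
Net change: 0.8762098698432 − 1 = -0.1237901301568 PRZ

-0.12379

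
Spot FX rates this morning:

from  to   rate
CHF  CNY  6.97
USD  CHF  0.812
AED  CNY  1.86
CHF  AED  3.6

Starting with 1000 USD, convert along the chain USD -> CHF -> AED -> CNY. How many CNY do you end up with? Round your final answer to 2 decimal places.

5437.15

1000 USD × 0.812 = 812 CHF
812 CHF × 3.6 = 2923.2 AED
2923.2 AED × 1.86 = 5437.152 CNY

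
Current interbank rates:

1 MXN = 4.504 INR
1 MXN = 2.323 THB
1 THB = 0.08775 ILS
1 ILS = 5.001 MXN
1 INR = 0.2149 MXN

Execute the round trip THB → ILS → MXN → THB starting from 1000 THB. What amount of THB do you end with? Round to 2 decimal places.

1019.42

1000 THB × 0.08775 = 87.75 ILS
87.75 ILS × 5.001 = 438.83775 MXN
438.83775 MXN × 2.323 = 1019.42009325 THB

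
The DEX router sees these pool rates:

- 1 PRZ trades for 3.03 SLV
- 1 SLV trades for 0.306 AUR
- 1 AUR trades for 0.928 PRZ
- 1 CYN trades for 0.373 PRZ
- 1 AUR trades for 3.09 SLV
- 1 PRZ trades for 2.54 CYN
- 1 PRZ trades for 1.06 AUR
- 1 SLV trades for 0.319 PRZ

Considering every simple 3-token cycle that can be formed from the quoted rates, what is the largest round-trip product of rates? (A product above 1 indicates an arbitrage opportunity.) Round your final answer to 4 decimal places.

1.0449

SLV→PRZ→AUR→SLV: 0.319 × 1.06 × 3.09 = 1.04485
SLV→AUR→PRZ→SLV: 0.306 × 0.928 × 3.03 = 0.86042
Maximum is SLV→PRZ→AUR→SLV at 1.0449; arbitrage exists.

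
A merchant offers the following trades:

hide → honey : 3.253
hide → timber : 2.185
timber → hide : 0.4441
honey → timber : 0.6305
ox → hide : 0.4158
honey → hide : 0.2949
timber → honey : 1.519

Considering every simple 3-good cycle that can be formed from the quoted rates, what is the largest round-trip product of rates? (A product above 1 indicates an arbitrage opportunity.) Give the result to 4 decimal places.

0.9788

hide→timber→honey→hide: 2.185 × 1.519 × 0.2949 = 0.97878
hide→honey→timber→hide: 3.253 × 0.6305 × 0.4441 = 0.91086
Maximum is hide→timber→honey→hide at 0.9788; no arbitrage — every cycle loses value.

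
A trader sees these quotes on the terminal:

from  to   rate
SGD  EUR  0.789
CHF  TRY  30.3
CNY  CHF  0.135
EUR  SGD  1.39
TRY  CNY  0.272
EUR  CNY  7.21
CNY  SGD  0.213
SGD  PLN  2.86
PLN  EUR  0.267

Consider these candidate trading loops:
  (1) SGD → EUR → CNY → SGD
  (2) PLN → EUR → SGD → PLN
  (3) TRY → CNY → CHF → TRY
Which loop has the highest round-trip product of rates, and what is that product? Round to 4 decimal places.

1.2117

(1) 0.789 × 7.21 × 0.213 = 1.21169
(2) 0.267 × 1.39 × 2.86 = 1.06143
(3) 0.272 × 0.135 × 30.3 = 1.11262
Highest is cycle (1) at 1.2117 (>1, arbitrage).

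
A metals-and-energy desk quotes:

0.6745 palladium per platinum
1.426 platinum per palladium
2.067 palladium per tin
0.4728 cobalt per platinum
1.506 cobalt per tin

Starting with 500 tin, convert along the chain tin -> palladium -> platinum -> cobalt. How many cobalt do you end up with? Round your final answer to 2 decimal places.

696.80

500 tin × 2.067 = 1033.5 palladium
1033.5 palladium × 1.426 = 1473.771 platinum
1473.771 platinum × 0.4728 = 696.7989288 cobalt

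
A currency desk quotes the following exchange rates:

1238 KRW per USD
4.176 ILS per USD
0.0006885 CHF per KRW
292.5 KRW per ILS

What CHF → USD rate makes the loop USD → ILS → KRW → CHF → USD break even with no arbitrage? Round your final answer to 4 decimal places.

1.1891

Known legs of the cycle: 4.176 × 292.5 × 0.0006885 = 0.84098898
For no arbitrage the full-cycle product must be 1, so the missing rate is 1 / 0.84098898 ≈ 1.189076.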